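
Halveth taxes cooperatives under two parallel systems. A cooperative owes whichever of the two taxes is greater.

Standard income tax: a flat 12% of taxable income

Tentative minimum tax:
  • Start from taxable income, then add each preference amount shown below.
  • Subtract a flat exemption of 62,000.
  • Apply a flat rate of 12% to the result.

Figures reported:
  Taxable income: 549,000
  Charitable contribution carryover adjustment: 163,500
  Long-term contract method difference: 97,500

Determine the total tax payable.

89,760

Tentative minimum tax:
  Adjusted income: 549,000 + 163,500 + 97,500 = 810,000
  Less exemption 62,000 → base 748,000
  748,000 × 12% = 89,760

Standard income tax:
  549,000 × 12% = 65,880

89,760 > 65,880, so the tentative minimum tax is the binding amount.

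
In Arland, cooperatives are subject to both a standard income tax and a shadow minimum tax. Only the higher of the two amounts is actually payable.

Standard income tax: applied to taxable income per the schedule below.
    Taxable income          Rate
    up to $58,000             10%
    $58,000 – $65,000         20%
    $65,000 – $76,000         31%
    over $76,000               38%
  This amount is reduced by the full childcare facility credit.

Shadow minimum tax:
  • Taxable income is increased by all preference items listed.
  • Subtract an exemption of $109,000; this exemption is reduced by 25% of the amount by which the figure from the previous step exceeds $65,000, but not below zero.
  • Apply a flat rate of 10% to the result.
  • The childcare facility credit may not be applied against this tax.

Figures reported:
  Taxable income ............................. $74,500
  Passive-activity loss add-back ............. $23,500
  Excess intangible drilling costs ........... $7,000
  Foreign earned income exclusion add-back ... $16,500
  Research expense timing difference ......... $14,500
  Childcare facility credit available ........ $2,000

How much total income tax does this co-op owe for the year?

$8,145

Standard income tax:
  $58,000 × 10% = $5,800
  $7,000 × 20% = $1,400
  $9,500 × 31% = $2,945
  → $10,145
  Less childcare facility credit $2,000 → $8,145

Shadow minimum tax:
  Adjusted income: $74,500 + $23,500 + $7,000 + $16,500 + $14,500 = $136,000
  Exemption: $109,000 − 25% × ($136,000 − $65,000) = $109,000 − $17,750 = $91,250
  Base: $136,000 − $91,250 = $44,750
  $44,750 × 10% = $4,475

$8,145 > $4,475, so the standard income tax governs.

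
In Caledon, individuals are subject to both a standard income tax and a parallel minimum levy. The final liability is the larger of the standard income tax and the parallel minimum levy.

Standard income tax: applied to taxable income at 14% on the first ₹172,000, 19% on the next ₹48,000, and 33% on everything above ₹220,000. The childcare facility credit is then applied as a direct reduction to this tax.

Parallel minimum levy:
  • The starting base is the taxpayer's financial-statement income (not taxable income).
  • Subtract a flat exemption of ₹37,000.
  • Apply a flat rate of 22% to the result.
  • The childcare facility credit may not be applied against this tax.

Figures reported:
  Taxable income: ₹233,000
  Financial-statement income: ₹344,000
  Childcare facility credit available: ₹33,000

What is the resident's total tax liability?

₹67,540

Parallel minimum levy:
  Base (financial-statement income): ₹344,000
  Less exemption ₹37,000 → base ₹307,000
  ₹307,000 × 22% = ₹67,540

Standard income tax:
  ₹172,000 × 14% = ₹24,080
  ₹48,000 × 19% = ₹9,120
  ₹13,000 × 33% = ₹4,290
  → ₹37,490
  Less childcare facility credit ₹33,000 → ₹4,490

₹67,540 > ₹4,490, so the parallel minimum levy is the binding amount.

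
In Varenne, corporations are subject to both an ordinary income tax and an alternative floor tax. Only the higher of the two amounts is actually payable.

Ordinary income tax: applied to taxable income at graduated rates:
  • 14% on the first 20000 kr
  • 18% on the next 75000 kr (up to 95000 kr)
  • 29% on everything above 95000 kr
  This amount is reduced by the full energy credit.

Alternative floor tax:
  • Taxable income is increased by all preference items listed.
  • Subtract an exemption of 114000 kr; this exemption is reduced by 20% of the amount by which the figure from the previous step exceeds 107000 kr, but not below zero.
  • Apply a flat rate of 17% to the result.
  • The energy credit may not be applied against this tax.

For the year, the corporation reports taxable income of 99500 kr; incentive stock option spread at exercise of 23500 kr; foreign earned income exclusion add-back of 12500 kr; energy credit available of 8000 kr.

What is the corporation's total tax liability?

9605 kr

Alternative floor tax:
  Adjusted income: 99500 kr + 23500 kr + 12500 kr = 135500 kr
  Exemption: 114000 kr − 20% × (135500 kr − 107000 kr) = 114000 kr − 5700 kr = 108300 kr
  Base: 135500 kr − 108300 kr = 27200 kr
  27200 kr × 17% = 4624 kr

Ordinary income tax:
  20000 kr × 14% = 2800 kr
  75000 kr × 18% = 13500 kr
  4500 kr × 29% = 1305 kr
  → 17605 kr
  Less energy credit 8000 kr → 9605 kr

9605 kr > 4624 kr, so the ordinary income tax governs.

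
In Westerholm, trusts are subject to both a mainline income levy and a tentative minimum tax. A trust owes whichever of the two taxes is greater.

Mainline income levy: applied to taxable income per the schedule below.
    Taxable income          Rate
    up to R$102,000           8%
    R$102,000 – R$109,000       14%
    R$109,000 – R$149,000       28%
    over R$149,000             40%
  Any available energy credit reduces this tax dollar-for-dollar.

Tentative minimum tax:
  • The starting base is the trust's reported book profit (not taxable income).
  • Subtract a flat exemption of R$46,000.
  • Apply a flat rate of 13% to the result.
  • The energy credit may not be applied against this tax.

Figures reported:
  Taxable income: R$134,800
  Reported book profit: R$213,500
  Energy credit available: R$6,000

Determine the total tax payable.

Tentative minimum tax:
  Base (reported book profit): R$213,500
  Less exemption R$46,000 → base R$167,500
  R$167,500 × 13% = R$21,775

Mainline income levy:
  R$102,000 × 8% = R$8,160
  R$7,000 × 14% = R$980
  R$25,800 × 28% = R$7,224
  → R$16,364
  Less energy credit R$6,000 → R$10,364

R$21,775 > R$10,364, so the tentative minimum tax is the binding amount.

R$21,775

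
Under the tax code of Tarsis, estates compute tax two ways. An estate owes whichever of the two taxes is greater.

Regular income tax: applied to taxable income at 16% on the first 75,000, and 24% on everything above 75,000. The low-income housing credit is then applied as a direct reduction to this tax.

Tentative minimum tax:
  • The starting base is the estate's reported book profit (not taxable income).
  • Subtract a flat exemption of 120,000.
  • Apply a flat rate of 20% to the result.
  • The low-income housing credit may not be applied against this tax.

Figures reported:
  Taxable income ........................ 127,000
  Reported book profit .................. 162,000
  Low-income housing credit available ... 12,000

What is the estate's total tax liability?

Tentative minimum tax:
  Base (reported book profit): 162,000
  Less exemption 120,000 → base 42,000
  42,000 × 20% = 8,400

Regular income tax:
  75,000 × 16% = 12,000
  52,000 × 24% = 12,480
  → 24,480
  Less low-income housing credit 12,000 → 12,480

12,480 > 8,400, so the regular income tax governs.

12,480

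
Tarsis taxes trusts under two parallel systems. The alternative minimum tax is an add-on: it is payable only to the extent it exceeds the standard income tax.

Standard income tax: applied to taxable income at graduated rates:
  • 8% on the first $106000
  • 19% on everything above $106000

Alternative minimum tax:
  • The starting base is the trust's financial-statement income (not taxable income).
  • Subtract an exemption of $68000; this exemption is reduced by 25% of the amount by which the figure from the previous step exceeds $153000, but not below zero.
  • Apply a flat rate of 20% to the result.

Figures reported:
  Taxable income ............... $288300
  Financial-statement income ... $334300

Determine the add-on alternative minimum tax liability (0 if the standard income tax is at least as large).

Alternative minimum tax:
  Base (financial-statement income): $334300
  Exemption: $68000 − 25% × ($334300 − $153000) = $68000 − $45325 = $22675
  Base: $334300 − $22675 = $311625
  $311625 × 20% = $62325

Standard income tax:
  $106000 × 8% = $8480
  $182300 × 19% = $34637
  → $43117

Excess of alternative minimum tax over standard income tax: $62325 − $43117 = $19208.

$19208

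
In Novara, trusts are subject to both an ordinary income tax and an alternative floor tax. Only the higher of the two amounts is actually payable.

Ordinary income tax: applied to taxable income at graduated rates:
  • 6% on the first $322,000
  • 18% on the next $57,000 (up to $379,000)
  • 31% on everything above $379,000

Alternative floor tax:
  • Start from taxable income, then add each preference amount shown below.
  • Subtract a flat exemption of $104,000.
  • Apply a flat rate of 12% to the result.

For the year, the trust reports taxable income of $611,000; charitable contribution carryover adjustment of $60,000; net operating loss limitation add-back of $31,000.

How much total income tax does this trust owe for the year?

$101,500

Alternative floor tax:
  Adjusted income: $611,000 + $60,000 + $31,000 = $702,000
  Less exemption $104,000 → base $598,000
  $598,000 × 12% = $71,760

Ordinary income tax:
  $322,000 × 6% = $19,320
  $57,000 × 18% = $10,260
  $232,000 × 31% = $71,920
  → $101,500

$101,500 > $71,760, so the ordinary income tax governs.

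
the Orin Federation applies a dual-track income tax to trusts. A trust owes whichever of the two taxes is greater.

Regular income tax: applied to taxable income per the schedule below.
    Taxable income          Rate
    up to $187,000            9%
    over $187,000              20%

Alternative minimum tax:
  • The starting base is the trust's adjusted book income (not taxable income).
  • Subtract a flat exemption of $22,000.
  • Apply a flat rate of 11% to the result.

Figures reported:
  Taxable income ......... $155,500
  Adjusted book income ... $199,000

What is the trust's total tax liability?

Regular income tax:
  $155,500 × 9% = $13,995

Alternative minimum tax:
  Base (adjusted book income): $199,000
  Less exemption $22,000 → base $177,000
  $177,000 × 11% = $19,470

$19,470 > $13,995, so the alternative minimum tax is the binding amount.

$19,470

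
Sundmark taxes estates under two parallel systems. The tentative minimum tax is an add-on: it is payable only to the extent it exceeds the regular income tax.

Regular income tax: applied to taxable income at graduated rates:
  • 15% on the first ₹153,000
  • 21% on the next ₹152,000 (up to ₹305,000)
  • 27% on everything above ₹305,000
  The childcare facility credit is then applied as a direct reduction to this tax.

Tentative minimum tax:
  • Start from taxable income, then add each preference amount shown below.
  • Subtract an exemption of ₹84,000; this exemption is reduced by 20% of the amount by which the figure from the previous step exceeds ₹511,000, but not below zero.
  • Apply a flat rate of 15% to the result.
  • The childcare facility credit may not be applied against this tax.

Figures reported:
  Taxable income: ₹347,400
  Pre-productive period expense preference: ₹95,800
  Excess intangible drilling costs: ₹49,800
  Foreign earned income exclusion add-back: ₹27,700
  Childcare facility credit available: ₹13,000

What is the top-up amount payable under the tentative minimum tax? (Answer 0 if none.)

₹12,478

Regular income tax:
  ₹153,000 × 15% = ₹22,950
  ₹152,000 × 21% = ₹31,920
  ₹42,400 × 27% = ₹11,448
  → ₹66,318
  Less childcare facility credit ₹13,000 → ₹53,318

Tentative minimum tax:
  Adjusted income: ₹347,400 + ₹95,800 + ₹49,800 + ₹27,700 = ₹520,700
  Exemption: ₹84,000 − 20% × (₹520,700 − ₹511,000) = ₹84,000 − ₹1,940 = ₹82,060
  Base: ₹520,700 − ₹82,060 = ₹438,640
  ₹438,640 × 15% = ₹65,796

Excess of tentative minimum tax over regular income tax: ₹65,796 − ₹53,318 = ₹12,478.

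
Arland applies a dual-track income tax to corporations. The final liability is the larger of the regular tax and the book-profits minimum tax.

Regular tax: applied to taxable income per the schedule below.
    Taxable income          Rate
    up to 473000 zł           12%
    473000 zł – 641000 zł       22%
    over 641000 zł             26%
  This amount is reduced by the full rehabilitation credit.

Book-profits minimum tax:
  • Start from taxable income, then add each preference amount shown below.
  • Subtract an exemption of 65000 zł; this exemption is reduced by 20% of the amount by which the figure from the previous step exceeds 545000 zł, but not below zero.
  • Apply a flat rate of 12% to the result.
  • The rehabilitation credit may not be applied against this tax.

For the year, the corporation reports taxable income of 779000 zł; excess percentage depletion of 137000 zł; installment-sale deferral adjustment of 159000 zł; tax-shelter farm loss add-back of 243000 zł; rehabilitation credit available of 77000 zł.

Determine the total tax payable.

158160 zł

Book-profits minimum tax:
  Adjusted income: 779000 zł + 137000 zł + 159000 zł + 243000 zł = 1318000 zł
  Exemption: 20% × (1318000 zł − 545000 zł) = 154600 zł ≥ 65000 zł, so the exemption is fully phased out
  Base: 1318000 zł − 0 zł = 1318000 zł
  1318000 zł × 12% = 158160 zł

Regular tax:
  473000 zł × 12% = 56760 zł
  168000 zł × 22% = 36960 zł
  138000 zł × 26% = 35880 zł
  → 129600 zł
  Less rehabilitation credit 77000 zł → 52600 zł

158160 zł > 52600 zł, so the book-profits minimum tax is the binding amount.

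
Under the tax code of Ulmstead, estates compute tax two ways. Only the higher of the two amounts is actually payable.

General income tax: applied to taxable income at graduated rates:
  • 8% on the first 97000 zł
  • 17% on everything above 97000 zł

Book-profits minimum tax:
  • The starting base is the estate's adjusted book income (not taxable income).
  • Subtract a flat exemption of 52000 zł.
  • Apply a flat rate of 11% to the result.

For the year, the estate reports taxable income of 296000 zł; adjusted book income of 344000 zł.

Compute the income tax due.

General income tax:
  97000 zł × 8% = 7760 zł
  199000 zł × 17% = 33830 zł
  → 41590 zł

Book-profits minimum tax:
  Base (adjusted book income): 344000 zł
  Less exemption 52000 zł → base 292000 zł
  292000 zł × 11% = 32120 zł

41590 zł > 32120 zł, so the general income tax governs.

41590 zł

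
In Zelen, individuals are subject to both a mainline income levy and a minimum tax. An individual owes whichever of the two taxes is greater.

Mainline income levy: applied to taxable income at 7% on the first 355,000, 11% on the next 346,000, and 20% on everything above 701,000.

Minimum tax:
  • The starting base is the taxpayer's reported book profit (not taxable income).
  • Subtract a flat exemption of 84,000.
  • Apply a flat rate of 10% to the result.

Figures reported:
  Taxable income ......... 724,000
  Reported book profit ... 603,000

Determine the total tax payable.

67,510

Minimum tax:
  Base (reported book profit): 603,000
  Less exemption 84,000 → base 519,000
  519,000 × 10% = 51,900

Mainline income levy:
  355,000 × 7% = 24,850
  346,000 × 11% = 38,060
  23,000 × 20% = 4,600
  → 67,510

67,510 > 51,900, so the mainline income levy governs.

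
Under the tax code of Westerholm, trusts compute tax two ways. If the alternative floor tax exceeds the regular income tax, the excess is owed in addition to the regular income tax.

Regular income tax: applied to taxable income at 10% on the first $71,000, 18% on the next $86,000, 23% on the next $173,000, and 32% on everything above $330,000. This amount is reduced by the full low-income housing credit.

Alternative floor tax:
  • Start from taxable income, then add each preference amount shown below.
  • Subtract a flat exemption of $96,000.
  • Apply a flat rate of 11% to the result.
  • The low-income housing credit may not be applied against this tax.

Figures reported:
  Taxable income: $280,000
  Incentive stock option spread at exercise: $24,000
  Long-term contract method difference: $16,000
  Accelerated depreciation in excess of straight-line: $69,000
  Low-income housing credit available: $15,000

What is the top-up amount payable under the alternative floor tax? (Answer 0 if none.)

Regular income tax:
  $71,000 × 10% = $7,100
  $86,000 × 18% = $15,480
  $123,000 × 23% = $28,290
  → $50,870
  Less low-income housing credit $15,000 → $35,870

Alternative floor tax:
  Adjusted income: $280,000 + $24,000 + $16,000 + $69,000 = $389,000
  Less exemption $96,000 → base $293,000
  $293,000 × 11% = $32,230

$32,230 ≤ $35,870, so no add-on is due.

$0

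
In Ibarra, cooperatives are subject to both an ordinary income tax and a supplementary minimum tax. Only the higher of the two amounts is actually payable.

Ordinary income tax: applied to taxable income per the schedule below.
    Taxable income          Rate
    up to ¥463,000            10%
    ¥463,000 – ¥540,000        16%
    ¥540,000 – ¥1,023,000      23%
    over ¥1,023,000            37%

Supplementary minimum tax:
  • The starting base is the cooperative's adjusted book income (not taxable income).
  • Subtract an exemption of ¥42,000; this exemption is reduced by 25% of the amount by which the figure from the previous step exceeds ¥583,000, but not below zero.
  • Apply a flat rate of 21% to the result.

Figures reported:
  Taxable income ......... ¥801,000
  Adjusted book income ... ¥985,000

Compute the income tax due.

Supplementary minimum tax:
  Base (adjusted book income): ¥985,000
  Exemption: 25% × (¥985,000 − ¥583,000) = ¥100,500 ≥ ¥42,000, so the exemption is fully phased out
  Base: ¥985,000 − ¥0 = ¥985,000
  ¥985,000 × 21% = ¥206,850

Ordinary income tax:
  ¥463,000 × 10% = ¥46,300
  ¥77,000 × 16% = ¥12,320
  ¥261,000 × 23% = ¥60,030
  → ¥118,650

¥206,850 > ¥118,650, so the supplementary minimum tax is the binding amount.

¥206,850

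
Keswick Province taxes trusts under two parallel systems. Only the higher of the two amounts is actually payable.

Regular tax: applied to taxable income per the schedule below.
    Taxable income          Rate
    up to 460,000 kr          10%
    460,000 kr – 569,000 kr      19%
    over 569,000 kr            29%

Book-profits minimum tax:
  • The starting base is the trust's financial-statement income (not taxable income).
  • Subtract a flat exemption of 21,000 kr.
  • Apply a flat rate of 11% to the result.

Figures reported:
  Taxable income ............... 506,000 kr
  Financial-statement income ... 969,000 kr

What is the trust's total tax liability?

104,280 kr

Book-profits minimum tax:
  Base (financial-statement income): 969,000 kr
  Less exemption 21,000 kr → base 948,000 kr
  948,000 kr × 11% = 104,280 kr

Regular tax:
  460,000 kr × 10% = 46,000 kr
  46,000 kr × 19% = 8,740 kr
  → 54,740 kr

104,280 kr > 54,740 kr, so the book-profits minimum tax is the binding amount.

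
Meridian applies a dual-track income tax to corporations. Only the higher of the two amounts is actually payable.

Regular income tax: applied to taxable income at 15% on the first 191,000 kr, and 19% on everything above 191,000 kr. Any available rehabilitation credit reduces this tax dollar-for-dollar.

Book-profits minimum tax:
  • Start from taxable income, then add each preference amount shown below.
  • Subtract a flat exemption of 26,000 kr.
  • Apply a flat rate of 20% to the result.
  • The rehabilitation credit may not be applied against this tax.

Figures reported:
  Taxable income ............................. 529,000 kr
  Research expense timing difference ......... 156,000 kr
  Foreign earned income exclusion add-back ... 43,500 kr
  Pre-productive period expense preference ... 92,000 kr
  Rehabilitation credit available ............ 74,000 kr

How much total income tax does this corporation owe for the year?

Book-profits minimum tax:
  Adjusted income: 529,000 kr + 156,000 kr + 43,500 kr + 92,000 kr = 820,500 kr
  Less exemption 26,000 kr → base 794,500 kr
  794,500 kr × 20% = 158,900 kr

Regular income tax:
  191,000 kr × 15% = 28,650 kr
  338,000 kr × 19% = 64,220 kr
  → 92,870 kr
  Less rehabilitation credit 74,000 kr → 18,870 kr

158,900 kr > 18,870 kr, so the book-profits minimum tax is the binding amount.

158,900 kr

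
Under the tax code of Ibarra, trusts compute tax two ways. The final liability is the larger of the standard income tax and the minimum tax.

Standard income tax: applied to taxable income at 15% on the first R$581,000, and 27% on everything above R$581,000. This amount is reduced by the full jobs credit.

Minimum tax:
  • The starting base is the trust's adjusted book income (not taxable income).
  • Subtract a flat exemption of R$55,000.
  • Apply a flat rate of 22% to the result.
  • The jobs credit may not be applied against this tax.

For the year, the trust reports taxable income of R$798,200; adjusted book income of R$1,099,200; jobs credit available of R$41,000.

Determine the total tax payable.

R$229,724

Minimum tax:
  Base (adjusted book income): R$1,099,200
  Less exemption R$55,000 → base R$1,044,200
  R$1,044,200 × 22% = R$229,724

Standard income tax:
  R$581,000 × 15% = R$87,150
  R$217,200 × 27% = R$58,644
  → R$145,794
  Less jobs credit R$41,000 → R$104,794

R$229,724 > R$104,794, so the minimum tax is the binding amount.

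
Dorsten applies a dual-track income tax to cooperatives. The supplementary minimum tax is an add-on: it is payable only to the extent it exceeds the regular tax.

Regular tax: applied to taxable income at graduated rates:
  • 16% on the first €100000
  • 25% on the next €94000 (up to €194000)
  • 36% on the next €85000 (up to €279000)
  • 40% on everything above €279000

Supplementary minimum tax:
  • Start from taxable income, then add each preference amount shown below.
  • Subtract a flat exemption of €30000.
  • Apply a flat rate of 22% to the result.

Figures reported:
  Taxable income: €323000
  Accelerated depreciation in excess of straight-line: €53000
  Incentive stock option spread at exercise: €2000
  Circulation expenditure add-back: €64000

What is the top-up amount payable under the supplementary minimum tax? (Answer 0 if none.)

€2940

Supplementary minimum tax:
  Adjusted income: €323000 + €53000 + €2000 + €64000 = €442000
  Less exemption €30000 → base €412000
  €412000 × 22% = €90640

Regular tax:
  €100000 × 16% = €16000
  €94000 × 25% = €23500
  €85000 × 36% = €30600
  €44000 × 40% = €17600
  → €87700

Excess of supplementary minimum tax over regular tax: €90640 − €87700 = €2940.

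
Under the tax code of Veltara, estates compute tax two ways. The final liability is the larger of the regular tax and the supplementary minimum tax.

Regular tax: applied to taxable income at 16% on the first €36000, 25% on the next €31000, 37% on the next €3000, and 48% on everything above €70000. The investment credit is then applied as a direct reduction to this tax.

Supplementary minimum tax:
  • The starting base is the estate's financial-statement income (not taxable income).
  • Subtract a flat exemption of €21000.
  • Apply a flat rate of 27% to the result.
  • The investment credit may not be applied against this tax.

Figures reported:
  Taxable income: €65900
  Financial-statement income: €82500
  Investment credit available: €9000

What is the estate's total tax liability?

Supplementary minimum tax:
  Base (financial-statement income): €82500
  Less exemption €21000 → base €61500
  €61500 × 27% = €16605

Regular tax:
  €36000 × 16% = €5760
  €29900 × 25% = €7475
  → €13235
  Less investment credit €9000 → €4235

€16605 > €4235, so the supplementary minimum tax is the binding amount.

€16605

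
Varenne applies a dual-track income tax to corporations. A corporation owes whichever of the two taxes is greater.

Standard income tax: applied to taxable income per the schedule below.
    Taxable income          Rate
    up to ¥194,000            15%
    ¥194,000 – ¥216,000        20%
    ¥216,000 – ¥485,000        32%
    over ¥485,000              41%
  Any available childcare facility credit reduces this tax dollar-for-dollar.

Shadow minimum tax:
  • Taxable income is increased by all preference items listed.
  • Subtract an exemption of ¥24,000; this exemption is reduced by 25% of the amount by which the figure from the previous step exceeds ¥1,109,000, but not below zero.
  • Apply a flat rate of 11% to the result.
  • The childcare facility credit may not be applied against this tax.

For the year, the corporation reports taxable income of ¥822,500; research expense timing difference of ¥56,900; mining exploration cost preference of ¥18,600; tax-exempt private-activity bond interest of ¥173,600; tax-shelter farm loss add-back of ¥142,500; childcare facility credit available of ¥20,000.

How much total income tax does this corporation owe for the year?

¥237,955

Shadow minimum tax:
  Adjusted income: ¥822,500 + ¥56,900 + ¥18,600 + ¥173,600 + ¥142,500 = ¥1,214,100
  Exemption: 25% × (¥1,214,100 − ¥1,109,000) = ¥26,275 ≥ ¥24,000, so the exemption is fully phased out
  Base: ¥1,214,100 − ¥0 = ¥1,214,100
  ¥1,214,100 × 11% = ¥133,551

Standard income tax:
  ¥194,000 × 15% = ¥29,100
  ¥22,000 × 20% = ¥4,400
  ¥269,000 × 32% = ¥86,080
  ¥337,500 × 41% = ¥138,375
  → ¥257,955
  Less childcare facility credit ¥20,000 → ¥237,955

¥237,955 > ¥133,551, so the standard income tax governs.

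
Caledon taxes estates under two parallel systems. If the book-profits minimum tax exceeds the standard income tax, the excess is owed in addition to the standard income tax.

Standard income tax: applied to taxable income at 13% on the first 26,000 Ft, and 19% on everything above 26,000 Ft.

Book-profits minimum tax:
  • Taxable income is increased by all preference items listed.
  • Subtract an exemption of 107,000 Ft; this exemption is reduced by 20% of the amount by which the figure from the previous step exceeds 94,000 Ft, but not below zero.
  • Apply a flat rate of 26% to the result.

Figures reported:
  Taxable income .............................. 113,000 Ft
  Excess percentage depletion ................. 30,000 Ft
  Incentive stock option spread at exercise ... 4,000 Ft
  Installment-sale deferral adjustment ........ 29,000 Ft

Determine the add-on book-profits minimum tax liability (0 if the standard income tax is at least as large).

Standard income tax:
  26,000 Ft × 13% = 3,380 Ft
  87,000 Ft × 19% = 16,530 Ft
  → 19,910 Ft

Book-profits minimum tax:
  Adjusted income: 113,000 Ft + 30,000 Ft + 4,000 Ft + 29,000 Ft = 176,000 Ft
  Exemption: 107,000 Ft − 20% × (176,000 Ft − 94,000 Ft) = 107,000 Ft − 16,400 Ft = 90,600 Ft
  Base: 176,000 Ft − 90,600 Ft = 85,400 Ft
  85,400 Ft × 26% = 22,204 Ft

Excess of book-profits minimum tax over standard income tax: 22,204 Ft − 19,910 Ft = 2,294 Ft.

2,294 Ft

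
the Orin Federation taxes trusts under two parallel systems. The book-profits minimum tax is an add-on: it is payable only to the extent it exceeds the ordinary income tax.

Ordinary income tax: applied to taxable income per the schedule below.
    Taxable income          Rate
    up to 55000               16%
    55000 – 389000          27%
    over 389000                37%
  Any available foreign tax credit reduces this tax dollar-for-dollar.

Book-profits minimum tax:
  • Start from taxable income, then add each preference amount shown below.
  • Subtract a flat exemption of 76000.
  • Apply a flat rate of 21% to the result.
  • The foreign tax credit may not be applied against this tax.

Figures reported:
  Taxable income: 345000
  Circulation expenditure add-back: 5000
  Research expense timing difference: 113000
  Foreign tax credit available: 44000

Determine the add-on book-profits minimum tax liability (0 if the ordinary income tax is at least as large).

38170

Book-profits minimum tax:
  Adjusted income: 345000 + 5000 + 113000 = 463000
  Less exemption 76000 → base 387000
  387000 × 21% = 81270

Ordinary income tax:
  55000 × 16% = 8800
  290000 × 27% = 78300
  → 87100
  Less foreign tax credit 44000 → 43100

Excess of book-profits minimum tax over ordinary income tax: 81270 − 43100 = 38170.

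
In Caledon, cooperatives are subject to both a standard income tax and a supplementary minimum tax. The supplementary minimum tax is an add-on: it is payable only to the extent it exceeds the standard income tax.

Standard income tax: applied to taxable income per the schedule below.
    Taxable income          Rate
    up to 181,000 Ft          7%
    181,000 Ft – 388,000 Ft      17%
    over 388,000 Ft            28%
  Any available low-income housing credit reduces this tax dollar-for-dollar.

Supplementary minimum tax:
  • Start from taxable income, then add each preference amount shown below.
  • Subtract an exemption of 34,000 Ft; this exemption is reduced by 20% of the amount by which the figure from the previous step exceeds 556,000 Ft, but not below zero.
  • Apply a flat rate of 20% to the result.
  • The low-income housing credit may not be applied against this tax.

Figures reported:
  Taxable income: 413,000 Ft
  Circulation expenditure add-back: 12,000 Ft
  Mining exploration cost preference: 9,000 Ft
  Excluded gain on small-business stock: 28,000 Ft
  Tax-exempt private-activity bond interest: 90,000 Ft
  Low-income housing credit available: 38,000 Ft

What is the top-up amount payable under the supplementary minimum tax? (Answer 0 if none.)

86,740 Ft

Supplementary minimum tax:
  Adjusted income: 413,000 Ft + 12,000 Ft + 9,000 Ft + 28,000 Ft + 90,000 Ft = 552,000 Ft
  Exemption: 552,000 Ft ≤ 556,000 Ft, so full 34,000 Ft applies
  Base: 552,000 Ft − 34,000 Ft = 518,000 Ft
  518,000 Ft × 20% = 103,600 Ft

Standard income tax:
  181,000 Ft × 7% = 12,670 Ft
  207,000 Ft × 17% = 35,190 Ft
  25,000 Ft × 28% = 7,000 Ft
  → 54,860 Ft
  Less low-income housing credit 38,000 Ft → 16,860 Ft

Excess of supplementary minimum tax over standard income tax: 103,600 Ft − 16,860 Ft = 86,740 Ft.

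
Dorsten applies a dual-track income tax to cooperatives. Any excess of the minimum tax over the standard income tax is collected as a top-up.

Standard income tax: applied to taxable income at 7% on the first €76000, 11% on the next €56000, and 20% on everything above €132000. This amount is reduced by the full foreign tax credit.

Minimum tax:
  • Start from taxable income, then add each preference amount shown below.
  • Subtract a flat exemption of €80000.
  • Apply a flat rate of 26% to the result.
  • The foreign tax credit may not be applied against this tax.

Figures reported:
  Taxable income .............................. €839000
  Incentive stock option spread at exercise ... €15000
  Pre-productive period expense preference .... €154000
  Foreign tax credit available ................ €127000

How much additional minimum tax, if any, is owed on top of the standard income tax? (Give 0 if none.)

€215400

Minimum tax:
  Adjusted income: €839000 + €15000 + €154000 = €1008000
  Less exemption €80000 → base €928000
  €928000 × 26% = €241280

Standard income tax:
  €76000 × 7% = €5320
  €56000 × 11% = €6160
  €707000 × 20% = €141400
  → €152880
  Less foreign tax credit €127000 → €25880

Excess of minimum tax over standard income tax: €241280 − €25880 = €215400.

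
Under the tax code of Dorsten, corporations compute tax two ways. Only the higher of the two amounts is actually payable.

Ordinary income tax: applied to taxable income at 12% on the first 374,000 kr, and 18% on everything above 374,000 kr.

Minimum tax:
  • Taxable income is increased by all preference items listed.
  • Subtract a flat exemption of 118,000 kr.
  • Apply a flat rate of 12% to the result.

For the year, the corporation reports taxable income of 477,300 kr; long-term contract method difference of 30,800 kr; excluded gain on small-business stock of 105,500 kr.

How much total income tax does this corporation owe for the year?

63,474 kr

Minimum tax:
  Adjusted income: 477,300 kr + 30,800 kr + 105,500 kr = 613,600 kr
  Less exemption 118,000 kr → base 495,600 kr
  495,600 kr × 12% = 59,472 kr

Ordinary income tax:
  374,000 kr × 12% = 44,880 kr
  103,300 kr × 18% = 18,594 kr
  → 63,474 kr

63,474 kr > 59,472 kr, so the ordinary income tax governs.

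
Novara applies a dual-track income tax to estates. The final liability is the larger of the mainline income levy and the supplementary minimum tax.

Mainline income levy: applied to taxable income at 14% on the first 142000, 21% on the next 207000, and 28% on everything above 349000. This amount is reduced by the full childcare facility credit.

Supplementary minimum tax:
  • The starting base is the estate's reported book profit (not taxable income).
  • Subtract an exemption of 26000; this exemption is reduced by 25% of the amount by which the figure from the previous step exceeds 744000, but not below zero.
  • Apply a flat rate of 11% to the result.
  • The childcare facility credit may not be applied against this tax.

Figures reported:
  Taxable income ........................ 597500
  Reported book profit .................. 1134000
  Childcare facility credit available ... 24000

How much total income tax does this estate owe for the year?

Supplementary minimum tax:
  Base (reported book profit): 1134000
  Exemption: 25% × (1134000 − 744000) = 97500 ≥ 26000, so the exemption is fully phased out
  Base: 1134000 − 0 = 1134000
  1134000 × 11% = 124740

Mainline income levy:
  142000 × 14% = 19880
  207000 × 21% = 43470
  248500 × 28% = 69580
  → 132930
  Less childcare facility credit 24000 → 108930

124740 > 108930, so the supplementary minimum tax is the binding amount.

124740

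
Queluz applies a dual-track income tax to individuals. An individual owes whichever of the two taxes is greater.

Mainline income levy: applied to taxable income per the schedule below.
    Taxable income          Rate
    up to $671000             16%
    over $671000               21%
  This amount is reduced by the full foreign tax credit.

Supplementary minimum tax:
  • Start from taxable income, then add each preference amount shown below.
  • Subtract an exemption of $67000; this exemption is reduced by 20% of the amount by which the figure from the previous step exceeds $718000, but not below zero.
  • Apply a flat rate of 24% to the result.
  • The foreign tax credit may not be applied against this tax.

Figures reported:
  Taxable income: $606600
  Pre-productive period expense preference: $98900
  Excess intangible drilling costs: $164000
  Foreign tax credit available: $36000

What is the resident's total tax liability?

Supplementary minimum tax:
  Adjusted income: $606600 + $98900 + $164000 = $869500
  Exemption: $67000 − 20% × ($869500 − $718000) = $67000 − $30300 = $36700
  Base: $869500 − $36700 = $832800
  $832800 × 24% = $199872

Mainline income levy:
  $606600 × 16% = $97056
  Less foreign tax credit $36000 → $61056

$199872 > $61056, so the supplementary minimum tax is the binding amount.

$199872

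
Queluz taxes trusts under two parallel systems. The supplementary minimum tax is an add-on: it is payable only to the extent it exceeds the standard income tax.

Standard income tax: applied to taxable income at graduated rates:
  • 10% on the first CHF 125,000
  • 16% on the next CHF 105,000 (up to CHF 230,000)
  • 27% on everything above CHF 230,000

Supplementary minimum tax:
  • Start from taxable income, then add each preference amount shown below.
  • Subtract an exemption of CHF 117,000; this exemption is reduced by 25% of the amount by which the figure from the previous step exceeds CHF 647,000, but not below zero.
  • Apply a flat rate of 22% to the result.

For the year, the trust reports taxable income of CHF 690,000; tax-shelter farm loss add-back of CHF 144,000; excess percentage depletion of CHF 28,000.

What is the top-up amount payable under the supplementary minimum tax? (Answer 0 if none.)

CHF 22,225

Standard income tax:
  CHF 125,000 × 10% = CHF 12,500
  CHF 105,000 × 16% = CHF 16,800
  CHF 460,000 × 27% = CHF 124,200
  → CHF 153,500

Supplementary minimum tax:
  Adjusted income: CHF 690,000 + CHF 144,000 + CHF 28,000 = CHF 862,000
  Exemption: CHF 117,000 − 25% × (CHF 862,000 − CHF 647,000) = CHF 117,000 − CHF 53,750 = CHF 63,250
  Base: CHF 862,000 − CHF 63,250 = CHF 798,750
  CHF 798,750 × 22% = CHF 175,725

Excess of supplementary minimum tax over standard income tax: CHF 175,725 − CHF 153,500 = CHF 22,225.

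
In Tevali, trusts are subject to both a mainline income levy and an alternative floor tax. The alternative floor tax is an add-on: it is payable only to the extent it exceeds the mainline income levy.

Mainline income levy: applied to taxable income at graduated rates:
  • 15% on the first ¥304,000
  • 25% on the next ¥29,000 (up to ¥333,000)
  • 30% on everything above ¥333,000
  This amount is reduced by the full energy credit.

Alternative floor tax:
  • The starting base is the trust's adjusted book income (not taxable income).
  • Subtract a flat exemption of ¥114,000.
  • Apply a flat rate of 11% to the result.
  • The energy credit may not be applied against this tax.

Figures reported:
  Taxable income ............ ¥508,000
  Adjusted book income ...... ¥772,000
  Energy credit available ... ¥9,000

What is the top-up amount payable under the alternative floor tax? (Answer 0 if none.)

Alternative floor tax:
  Base (adjusted book income): ¥772,000
  Less exemption ¥114,000 → base ¥658,000
  ¥658,000 × 11% = ¥72,380

Mainline income levy:
  ¥304,000 × 15% = ¥45,600
  ¥29,000 × 25% = ¥7,250
  ¥175,000 × 30% = ¥52,500
  → ¥105,350
  Less energy credit ¥9,000 → ¥96,350

¥72,380 ≤ ¥96,350, so no add-on is due.

¥0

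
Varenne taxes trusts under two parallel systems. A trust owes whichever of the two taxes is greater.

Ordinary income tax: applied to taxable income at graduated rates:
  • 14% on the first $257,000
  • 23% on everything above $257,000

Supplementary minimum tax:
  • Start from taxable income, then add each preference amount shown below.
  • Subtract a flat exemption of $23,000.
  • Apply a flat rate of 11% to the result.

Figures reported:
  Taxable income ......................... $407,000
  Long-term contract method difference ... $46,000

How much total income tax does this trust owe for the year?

$70,480

Ordinary income tax:
  $257,000 × 14% = $35,980
  $150,000 × 23% = $34,500
  → $70,480

Supplementary minimum tax:
  Adjusted income: $407,000 + $46,000 = $453,000
  Less exemption $23,000 → base $430,000
  $430,000 × 11% = $47,300

$70,480 > $47,300, so the ordinary income tax governs.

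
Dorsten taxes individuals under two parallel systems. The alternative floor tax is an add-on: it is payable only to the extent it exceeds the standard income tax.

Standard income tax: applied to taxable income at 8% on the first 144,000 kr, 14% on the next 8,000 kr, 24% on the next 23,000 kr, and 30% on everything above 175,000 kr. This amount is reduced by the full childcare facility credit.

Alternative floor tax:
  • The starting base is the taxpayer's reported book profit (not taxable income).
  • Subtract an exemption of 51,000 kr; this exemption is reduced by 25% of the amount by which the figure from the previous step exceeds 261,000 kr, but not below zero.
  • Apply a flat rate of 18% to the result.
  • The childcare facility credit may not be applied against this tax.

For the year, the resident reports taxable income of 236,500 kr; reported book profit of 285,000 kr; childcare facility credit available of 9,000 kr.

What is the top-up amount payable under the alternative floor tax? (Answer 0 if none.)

Alternative floor tax:
  Base (reported book profit): 285,000 kr
  Exemption: 51,000 kr − 25% × (285,000 kr − 261,000 kr) = 51,000 kr − 6,000 kr = 45,000 kr
  Base: 285,000 kr − 45,000 kr = 240,000 kr
  240,000 kr × 18% = 43,200 kr

Standard income tax:
  144,000 kr × 8% = 11,520 kr
  8,000 kr × 14% = 1,120 kr
  23,000 kr × 24% = 5,520 kr
  61,500 kr × 30% = 18,450 kr
  → 36,610 kr
  Less childcare facility credit 9,000 kr → 27,610 kr

Excess of alternative floor tax over standard income tax: 43,200 kr − 27,610 kr = 15,590 kr.

15,590 kr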